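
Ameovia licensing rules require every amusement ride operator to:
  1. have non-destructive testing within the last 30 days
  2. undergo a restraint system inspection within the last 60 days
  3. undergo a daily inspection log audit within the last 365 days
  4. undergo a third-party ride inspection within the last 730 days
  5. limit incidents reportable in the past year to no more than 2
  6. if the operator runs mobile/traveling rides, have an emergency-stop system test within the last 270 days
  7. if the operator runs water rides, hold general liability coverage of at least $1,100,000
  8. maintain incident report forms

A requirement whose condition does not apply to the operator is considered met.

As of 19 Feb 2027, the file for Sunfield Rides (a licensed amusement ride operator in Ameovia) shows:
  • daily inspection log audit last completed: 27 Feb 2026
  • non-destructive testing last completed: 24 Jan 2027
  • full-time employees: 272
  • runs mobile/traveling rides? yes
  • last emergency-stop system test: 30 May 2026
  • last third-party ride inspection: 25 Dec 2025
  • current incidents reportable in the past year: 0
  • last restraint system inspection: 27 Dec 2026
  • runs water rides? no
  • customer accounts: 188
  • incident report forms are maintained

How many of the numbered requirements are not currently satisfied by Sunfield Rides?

0

1. non-destructive testing 26 days ago vs limit 30 → met
2. restraint system inspection 54 days ago vs limit 60 → met
3. daily inspection log audit 357 days ago vs limit 365 → met
4. third-party ride inspection 421 days ago vs limit 730 → met
5. incidents reportable in the past year 0 ≤ 2 → met
6. condition 'runs mobile/traveling rides' holds; emergency-stop system test 265 days ago vs limit 270 → met
7. condition 'runs water rides' does not hold → requirement n/a → met
8. incident report forms present → met
Not met: 0 of 8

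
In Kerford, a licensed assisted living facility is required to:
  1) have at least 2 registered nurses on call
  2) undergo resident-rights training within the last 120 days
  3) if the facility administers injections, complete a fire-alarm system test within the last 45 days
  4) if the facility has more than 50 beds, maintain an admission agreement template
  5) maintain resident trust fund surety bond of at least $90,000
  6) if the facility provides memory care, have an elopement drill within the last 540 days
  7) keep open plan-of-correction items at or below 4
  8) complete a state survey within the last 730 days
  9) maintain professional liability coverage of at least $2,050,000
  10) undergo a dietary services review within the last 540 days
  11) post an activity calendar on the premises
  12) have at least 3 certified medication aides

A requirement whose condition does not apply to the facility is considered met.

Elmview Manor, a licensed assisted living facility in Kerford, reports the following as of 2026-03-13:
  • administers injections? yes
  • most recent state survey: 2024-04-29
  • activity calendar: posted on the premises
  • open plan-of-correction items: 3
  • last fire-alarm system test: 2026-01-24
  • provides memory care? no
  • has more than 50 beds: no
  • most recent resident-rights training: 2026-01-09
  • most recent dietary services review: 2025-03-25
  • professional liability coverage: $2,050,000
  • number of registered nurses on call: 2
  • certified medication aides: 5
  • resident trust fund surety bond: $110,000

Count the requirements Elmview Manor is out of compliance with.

1

1. registered nurses on call 2 ≥ 2 → met
2. resident-rights training 63 days ago vs limit 120 → met
3. condition 'administers injections' holds; fire-alarm system test 48 days ago vs limit 45 → not met
4. condition 'has more than 50 beds' does not hold → requirement n/a → met
5. resident trust fund surety bond $110,000 ≥ $90,000 → met
6. condition 'provides memory care' does not hold → requirement n/a → met
7. open plan-of-correction items 3 ≤ 4 → met
8. state survey 683 days ago vs limit 730 → met
9. professional liability coverage $2,050,000 ≥ $2,050,000 → met
10. dietary services review 353 days ago vs limit 540 → met
11. activity calendar present → met
12. certified medication aides 5 ≥ 3 → met
Not met: 1 of 12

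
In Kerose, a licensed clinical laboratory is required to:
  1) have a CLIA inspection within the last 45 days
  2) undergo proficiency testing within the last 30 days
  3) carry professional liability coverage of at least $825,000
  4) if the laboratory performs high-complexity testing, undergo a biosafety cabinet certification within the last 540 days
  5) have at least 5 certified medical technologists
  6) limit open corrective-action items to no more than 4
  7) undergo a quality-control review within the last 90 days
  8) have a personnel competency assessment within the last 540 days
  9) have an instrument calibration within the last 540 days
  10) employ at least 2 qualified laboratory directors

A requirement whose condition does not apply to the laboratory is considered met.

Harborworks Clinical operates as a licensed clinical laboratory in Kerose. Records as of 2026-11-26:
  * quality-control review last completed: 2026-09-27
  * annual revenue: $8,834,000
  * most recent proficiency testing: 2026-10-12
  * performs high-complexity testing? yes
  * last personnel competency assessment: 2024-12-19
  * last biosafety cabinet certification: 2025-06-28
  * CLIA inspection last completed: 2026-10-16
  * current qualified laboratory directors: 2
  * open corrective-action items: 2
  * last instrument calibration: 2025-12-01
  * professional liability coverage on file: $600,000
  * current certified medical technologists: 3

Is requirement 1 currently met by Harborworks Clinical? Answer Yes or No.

1. CLIA inspection 41 days ago vs limit 45 → met

Yes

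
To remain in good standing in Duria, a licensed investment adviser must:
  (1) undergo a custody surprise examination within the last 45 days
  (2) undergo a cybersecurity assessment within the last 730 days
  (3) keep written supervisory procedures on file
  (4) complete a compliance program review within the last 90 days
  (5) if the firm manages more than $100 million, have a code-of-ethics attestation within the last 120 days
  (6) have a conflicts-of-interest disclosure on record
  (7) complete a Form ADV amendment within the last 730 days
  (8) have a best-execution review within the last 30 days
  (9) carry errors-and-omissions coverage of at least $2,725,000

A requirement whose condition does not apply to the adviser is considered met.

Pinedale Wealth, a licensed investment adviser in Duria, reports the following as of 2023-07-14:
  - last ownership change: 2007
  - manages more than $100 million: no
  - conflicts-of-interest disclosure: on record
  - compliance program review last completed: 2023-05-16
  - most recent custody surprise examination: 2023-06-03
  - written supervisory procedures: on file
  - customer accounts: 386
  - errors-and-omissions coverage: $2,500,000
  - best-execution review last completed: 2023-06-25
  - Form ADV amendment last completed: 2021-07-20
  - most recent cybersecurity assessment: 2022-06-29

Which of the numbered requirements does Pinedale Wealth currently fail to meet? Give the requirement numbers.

9

1. custody surprise examination 41 days ago vs limit 45 → met
2. cybersecurity assessment 380 days ago vs limit 730 → met
3. written supervisory procedures present → met
4. compliance program review 59 days ago vs limit 90 → met
5. condition 'manages more than $100 million' does not hold → requirement n/a → met
6. conflicts-of-interest disclosure present → met
7. Form ADV amendment 724 days ago vs limit 730 → met
8. best-execution review 19 days ago vs limit 30 → met
9. errors-and-omissions coverage $2,500,000 < $2,725,000 → not met
Not met: 9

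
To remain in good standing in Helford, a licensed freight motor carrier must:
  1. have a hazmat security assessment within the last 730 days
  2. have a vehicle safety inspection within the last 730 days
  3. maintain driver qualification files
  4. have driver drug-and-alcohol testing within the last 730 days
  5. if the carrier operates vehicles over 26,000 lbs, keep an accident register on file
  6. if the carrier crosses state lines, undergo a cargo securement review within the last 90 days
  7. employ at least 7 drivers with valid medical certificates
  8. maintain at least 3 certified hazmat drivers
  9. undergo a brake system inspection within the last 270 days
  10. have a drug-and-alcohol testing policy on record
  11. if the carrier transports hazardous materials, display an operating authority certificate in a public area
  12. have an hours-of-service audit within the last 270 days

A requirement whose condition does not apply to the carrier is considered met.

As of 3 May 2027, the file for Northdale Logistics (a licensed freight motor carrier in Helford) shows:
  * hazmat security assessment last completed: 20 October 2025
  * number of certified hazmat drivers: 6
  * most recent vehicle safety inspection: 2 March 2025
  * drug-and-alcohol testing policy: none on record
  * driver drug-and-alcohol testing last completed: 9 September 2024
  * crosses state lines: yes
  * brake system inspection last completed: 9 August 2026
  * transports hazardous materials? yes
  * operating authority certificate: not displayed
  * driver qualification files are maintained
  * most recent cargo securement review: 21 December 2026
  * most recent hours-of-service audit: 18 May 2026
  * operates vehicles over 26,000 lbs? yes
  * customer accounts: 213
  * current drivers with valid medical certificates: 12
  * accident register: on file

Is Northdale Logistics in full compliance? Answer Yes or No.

No

1. hazmat security assessment 560 days ago vs limit 730 → met
2. vehicle safety inspection 792 days ago vs limit 730 → not met
3. driver qualification files present → met
4. driver drug-and-alcohol testing 966 days ago vs limit 730 → not met
5. condition 'operates vehicles over 26,000 lbs' holds; accident register present → met
6. condition 'crosses state lines' holds; cargo securement review 133 days ago vs limit 90 → not met
7. drivers with valid medical certificates 12 ≥ 7 → met
8. certified hazmat drivers 6 ≥ 3 → met
9. brake system inspection 267 days ago vs limit 270 → met
10. drug-and-alcohol testing policy absent → not met
11. condition 'transports hazardous materials' holds; operating authority certificate absent → not met
12. hours-of-service audit 350 days ago vs limit 270 → not met
Not met: 2, 4, 6, 10, 11, 12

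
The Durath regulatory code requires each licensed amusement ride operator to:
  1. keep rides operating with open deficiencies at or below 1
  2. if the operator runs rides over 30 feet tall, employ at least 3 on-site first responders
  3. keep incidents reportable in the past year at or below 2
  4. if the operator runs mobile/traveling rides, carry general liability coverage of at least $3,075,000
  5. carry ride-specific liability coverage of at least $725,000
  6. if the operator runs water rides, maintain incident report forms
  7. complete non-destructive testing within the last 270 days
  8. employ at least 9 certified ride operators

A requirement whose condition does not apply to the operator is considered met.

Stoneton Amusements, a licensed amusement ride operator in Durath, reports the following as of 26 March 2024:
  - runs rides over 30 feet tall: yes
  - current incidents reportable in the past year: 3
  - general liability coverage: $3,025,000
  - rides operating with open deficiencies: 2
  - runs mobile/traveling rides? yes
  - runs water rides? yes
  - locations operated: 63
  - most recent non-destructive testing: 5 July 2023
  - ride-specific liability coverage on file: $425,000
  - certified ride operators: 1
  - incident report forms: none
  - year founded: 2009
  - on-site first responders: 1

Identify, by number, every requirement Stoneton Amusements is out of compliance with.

1, 2, 3, 4, 5, 6, 8

1. rides operating with open deficiencies 2 > 1 → not met
2. condition 'runs rides over 30 feet tall' holds; on-site first responders 1 < 3 → not met
3. incidents reportable in the past year 3 > 2 → not met
4. condition 'runs mobile/traveling rides' holds; general liability coverage $3,025,000 < $3,075,000 → not met
5. ride-specific liability coverage $425,000 < $725,000 → not met
6. condition 'runs water rides' holds; incident report forms absent → not met
7. non-destructive testing 265 days ago vs limit 270 → met
8. certified ride operators 1 < 9 → not met
Not met: 1, 2, 3, 4, 5, 6, 8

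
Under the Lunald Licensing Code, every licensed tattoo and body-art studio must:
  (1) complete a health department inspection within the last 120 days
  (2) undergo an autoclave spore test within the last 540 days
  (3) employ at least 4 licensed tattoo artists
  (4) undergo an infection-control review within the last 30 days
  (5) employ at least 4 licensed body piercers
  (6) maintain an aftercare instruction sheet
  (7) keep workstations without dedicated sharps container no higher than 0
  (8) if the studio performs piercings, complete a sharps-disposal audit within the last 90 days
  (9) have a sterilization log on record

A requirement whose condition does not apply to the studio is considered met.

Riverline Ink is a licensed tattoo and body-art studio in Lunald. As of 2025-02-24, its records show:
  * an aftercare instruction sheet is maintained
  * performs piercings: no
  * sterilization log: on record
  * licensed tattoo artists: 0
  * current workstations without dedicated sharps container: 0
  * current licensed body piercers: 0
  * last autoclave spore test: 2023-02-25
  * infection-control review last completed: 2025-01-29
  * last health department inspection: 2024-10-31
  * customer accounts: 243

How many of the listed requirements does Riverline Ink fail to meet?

1. health department inspection 116 days ago vs limit 120 → met
2. autoclave spore test 730 days ago vs limit 540 → not met
3. licensed tattoo artists 0 < 4 → not met
4. infection-control review 26 days ago vs limit 30 → met
5. licensed body piercers 0 < 4 → not met
6. aftercare instruction sheet present → met
7. workstations without dedicated sharps container 0 ≤ 0 → met
8. condition 'performs piercings' does not hold → requirement n/a → met
9. sterilization log present → met
Not met: 3 of 9

3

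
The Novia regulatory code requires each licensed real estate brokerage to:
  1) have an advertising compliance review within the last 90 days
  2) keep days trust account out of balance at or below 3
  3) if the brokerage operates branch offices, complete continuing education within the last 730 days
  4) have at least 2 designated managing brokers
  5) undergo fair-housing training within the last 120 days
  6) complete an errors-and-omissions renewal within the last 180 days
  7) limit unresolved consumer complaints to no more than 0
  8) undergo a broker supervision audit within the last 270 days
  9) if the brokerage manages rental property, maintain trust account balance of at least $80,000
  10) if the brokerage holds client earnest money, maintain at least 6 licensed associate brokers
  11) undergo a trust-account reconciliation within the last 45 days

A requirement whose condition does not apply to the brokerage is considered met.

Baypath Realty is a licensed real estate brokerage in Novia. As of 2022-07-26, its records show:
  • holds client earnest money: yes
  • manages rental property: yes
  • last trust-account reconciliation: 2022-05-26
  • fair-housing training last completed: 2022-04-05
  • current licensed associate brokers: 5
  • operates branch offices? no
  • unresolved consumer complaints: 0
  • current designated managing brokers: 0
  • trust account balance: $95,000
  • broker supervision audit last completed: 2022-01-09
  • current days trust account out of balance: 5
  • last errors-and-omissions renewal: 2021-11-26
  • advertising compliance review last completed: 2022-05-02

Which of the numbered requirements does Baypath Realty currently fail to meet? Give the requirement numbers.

1. advertising compliance review 85 days ago vs limit 90 → met
2. days trust account out of balance 5 > 3 → not met
3. condition 'operates branch offices' does not hold → requirement n/a → met
4. designated managing brokers 0 < 2 → not met
5. fair-housing training 112 days ago vs limit 120 → met
6. errors-and-omissions renewal 242 days ago vs limit 180 → not met
7. unresolved consumer complaints 0 ≤ 0 → met
8. broker supervision audit 198 days ago vs limit 270 → met
9. condition 'manages rental property' holds; trust account balance $95,000 ≥ $80,000 → met
10. condition 'holds client earnest money' holds; licensed associate brokers 5 < 6 → not met
11. trust-account reconciliation 61 days ago vs limit 45 → not met
Not met: 2, 4, 6, 10, 11

2, 4, 6, 10, 11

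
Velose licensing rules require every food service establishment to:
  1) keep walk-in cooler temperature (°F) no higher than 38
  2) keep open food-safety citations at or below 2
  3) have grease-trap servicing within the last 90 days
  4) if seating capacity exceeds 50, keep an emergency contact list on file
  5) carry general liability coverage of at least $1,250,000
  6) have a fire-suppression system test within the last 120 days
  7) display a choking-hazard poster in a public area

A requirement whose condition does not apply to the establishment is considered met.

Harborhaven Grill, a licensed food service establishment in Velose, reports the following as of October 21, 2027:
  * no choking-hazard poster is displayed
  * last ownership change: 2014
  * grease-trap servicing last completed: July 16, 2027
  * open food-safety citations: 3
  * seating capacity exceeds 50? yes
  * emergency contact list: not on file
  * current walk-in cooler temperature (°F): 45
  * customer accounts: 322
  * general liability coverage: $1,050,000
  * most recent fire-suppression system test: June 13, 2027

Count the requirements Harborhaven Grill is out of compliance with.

7

1. walk-in cooler temperature (°F) 45 > 38 → not met
2. open food-safety citations 3 > 2 → not met
3. grease-trap servicing 97 days ago vs limit 90 → not met
4. condition 'seating capacity exceeds 50' holds; emergency contact list absent → not met
5. general liability coverage $1,050,000 < $1,250,000 → not met
6. fire-suppression system test 130 days ago vs limit 120 → not met
7. choking-hazard poster absent → not met
Not met: 7 of 7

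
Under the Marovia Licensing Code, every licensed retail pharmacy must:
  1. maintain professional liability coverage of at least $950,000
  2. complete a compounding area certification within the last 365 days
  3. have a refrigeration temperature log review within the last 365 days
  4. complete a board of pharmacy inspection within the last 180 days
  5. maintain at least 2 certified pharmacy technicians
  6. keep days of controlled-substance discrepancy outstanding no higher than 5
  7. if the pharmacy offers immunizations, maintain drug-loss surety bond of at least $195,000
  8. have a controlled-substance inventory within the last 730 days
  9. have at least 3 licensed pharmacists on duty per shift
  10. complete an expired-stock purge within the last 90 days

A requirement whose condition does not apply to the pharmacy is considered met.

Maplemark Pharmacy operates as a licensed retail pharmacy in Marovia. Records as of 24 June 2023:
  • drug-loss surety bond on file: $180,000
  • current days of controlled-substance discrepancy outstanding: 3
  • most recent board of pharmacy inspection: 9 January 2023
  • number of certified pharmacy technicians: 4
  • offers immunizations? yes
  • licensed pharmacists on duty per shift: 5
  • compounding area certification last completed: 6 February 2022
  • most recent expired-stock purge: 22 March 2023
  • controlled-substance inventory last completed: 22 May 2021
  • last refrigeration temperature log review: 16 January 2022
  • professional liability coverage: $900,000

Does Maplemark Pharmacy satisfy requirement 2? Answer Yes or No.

2. compounding area certification 503 days ago vs limit 365 → not met

No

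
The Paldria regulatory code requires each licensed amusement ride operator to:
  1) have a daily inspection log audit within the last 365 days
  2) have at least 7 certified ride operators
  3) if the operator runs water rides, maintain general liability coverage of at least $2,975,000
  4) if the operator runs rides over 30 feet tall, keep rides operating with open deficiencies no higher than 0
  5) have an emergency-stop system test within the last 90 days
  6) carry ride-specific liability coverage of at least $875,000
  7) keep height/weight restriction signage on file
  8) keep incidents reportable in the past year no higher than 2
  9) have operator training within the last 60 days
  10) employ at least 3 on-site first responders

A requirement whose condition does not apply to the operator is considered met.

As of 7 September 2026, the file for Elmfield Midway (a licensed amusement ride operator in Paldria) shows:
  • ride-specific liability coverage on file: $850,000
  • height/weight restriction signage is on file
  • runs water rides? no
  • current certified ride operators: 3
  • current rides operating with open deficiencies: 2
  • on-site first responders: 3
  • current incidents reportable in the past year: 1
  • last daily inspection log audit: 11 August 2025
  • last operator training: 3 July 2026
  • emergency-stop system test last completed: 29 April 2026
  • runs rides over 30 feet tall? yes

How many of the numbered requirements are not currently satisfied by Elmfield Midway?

1. daily inspection log audit 392 days ago vs limit 365 → not met
2. certified ride operators 3 < 7 → not met
3. condition 'runs water rides' does not hold → requirement n/a → met
4. condition 'runs rides over 30 feet tall' holds; rides operating with open deficiencies 2 > 0 → not met
5. emergency-stop system test 131 days ago vs limit 90 → not met
6. ride-specific liability coverage $850,000 < $875,000 → not met
7. height/weight restriction signage present → met
8. incidents reportable in the past year 1 ≤ 2 → met
9. operator training 66 days ago vs limit 60 → not met
10. on-site first responders 3 ≥ 3 → met
Not met: 6 of 10

6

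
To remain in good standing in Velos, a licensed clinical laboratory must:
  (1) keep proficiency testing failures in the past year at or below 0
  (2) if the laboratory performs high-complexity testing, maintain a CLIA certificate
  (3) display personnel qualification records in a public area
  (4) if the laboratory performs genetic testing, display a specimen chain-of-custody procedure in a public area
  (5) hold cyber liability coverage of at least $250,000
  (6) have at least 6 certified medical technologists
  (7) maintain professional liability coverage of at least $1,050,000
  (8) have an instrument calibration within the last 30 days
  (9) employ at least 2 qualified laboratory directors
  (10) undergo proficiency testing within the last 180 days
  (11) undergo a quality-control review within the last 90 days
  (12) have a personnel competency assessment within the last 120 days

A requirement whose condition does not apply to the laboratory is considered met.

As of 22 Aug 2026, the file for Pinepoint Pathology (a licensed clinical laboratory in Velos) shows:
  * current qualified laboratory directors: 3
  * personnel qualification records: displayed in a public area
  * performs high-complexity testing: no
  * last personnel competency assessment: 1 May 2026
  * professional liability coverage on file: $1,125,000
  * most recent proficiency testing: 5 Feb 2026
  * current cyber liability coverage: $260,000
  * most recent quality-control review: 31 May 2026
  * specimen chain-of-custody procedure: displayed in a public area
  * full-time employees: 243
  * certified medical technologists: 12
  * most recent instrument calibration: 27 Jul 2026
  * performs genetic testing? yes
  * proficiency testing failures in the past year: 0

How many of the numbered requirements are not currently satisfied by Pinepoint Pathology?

1

1. proficiency testing failures in the past year 0 ≤ 0 → met
2. condition 'performs high-complexity testing' does not hold → requirement n/a → met
3. personnel qualification records present → met
4. condition 'performs genetic testing' holds; specimen chain-of-custody procedure present → met
5. cyber liability coverage $260,000 ≥ $250,000 → met
6. certified medical technologists 12 ≥ 6 → met
7. professional liability coverage $1,125,000 ≥ $1,050,000 → met
8. instrument calibration 26 days ago vs limit 30 → met
9. qualified laboratory directors 3 ≥ 2 → met
10. proficiency testing 198 days ago vs limit 180 → not met
11. quality-control review 83 days ago vs limit 90 → met
12. personnel competency assessment 113 days ago vs limit 120 → met
Not met: 1 of 12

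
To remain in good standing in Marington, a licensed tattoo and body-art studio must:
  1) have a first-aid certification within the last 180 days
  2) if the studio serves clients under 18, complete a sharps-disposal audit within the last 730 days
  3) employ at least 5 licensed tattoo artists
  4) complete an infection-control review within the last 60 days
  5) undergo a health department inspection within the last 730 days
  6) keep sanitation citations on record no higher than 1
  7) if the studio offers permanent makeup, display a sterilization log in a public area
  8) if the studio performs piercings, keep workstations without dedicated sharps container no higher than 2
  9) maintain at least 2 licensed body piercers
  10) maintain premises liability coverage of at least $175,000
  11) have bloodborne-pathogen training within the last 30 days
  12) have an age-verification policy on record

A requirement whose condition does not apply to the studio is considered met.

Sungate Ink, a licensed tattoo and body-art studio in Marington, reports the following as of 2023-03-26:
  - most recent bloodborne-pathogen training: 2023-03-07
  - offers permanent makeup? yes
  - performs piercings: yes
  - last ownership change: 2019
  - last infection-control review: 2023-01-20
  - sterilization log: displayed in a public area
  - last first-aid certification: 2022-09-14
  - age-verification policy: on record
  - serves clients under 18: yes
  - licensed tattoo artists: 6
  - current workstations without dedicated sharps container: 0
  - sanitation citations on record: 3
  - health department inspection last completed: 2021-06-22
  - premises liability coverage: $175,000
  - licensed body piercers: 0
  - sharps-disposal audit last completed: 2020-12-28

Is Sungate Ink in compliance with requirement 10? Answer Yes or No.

Yes

10. premises liability coverage $175,000 ≥ $175,000 → met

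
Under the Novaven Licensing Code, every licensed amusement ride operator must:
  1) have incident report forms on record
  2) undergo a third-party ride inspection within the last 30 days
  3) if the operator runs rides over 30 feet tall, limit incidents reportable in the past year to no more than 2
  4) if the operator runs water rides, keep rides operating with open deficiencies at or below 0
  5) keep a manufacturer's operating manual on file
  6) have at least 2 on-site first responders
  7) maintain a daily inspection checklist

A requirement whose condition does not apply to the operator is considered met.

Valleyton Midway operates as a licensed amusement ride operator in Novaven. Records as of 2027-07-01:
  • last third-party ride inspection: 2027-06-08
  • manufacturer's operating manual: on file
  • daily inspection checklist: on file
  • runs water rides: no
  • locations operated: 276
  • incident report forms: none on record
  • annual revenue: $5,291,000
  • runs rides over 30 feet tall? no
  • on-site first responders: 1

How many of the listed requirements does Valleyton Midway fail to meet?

1. incident report forms absent → not met
2. third-party ride inspection 23 days ago vs limit 30 → met
3. condition 'runs rides over 30 feet tall' does not hold → requirement n/a → met
4. condition 'runs water rides' does not hold → requirement n/a → met
5. manufacturer's operating manual present → met
6. on-site first responders 1 < 2 → not met
7. daily inspection checklist present → met
Not met: 2 of 7

2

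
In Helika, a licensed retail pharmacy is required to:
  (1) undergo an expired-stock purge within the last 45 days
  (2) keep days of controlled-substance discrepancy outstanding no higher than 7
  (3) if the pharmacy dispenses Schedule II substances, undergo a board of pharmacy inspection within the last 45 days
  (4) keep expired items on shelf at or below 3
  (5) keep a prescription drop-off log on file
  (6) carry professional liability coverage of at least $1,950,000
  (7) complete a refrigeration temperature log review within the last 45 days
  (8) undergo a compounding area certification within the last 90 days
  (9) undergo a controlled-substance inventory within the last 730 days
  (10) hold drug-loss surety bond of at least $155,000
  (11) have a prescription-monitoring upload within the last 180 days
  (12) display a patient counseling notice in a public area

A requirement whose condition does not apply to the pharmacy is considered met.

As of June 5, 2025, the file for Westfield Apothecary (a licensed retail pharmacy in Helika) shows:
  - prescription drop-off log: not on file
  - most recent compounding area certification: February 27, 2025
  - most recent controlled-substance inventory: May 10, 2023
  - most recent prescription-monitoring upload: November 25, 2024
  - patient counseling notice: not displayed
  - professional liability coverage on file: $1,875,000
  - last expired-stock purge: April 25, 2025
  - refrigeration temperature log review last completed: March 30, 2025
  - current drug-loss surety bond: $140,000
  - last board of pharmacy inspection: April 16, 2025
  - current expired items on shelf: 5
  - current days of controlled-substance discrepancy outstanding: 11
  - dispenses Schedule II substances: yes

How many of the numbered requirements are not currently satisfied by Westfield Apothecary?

11

1. expired-stock purge 41 days ago vs limit 45 → met
2. days of controlled-substance discrepancy outstanding 11 > 7 → not met
3. condition 'dispenses Schedule II substances' holds; board of pharmacy inspection 50 days ago vs limit 45 → not met
4. expired items on shelf 5 > 3 → not met
5. prescription drop-off log absent → not met
6. professional liability coverage $1,875,000 < $1,950,000 → not met
7. refrigeration temperature log review 67 days ago vs limit 45 → not met
8. compounding area certification 98 days ago vs limit 90 → not met
9. controlled-substance inventory 757 days ago vs limit 730 → not met
10. drug-loss surety bond $140,000 < $155,000 → not met
11. prescription-monitoring upload 192 days ago vs limit 180 → not met
12. patient counseling notice absent → not met
Not met: 11 of 12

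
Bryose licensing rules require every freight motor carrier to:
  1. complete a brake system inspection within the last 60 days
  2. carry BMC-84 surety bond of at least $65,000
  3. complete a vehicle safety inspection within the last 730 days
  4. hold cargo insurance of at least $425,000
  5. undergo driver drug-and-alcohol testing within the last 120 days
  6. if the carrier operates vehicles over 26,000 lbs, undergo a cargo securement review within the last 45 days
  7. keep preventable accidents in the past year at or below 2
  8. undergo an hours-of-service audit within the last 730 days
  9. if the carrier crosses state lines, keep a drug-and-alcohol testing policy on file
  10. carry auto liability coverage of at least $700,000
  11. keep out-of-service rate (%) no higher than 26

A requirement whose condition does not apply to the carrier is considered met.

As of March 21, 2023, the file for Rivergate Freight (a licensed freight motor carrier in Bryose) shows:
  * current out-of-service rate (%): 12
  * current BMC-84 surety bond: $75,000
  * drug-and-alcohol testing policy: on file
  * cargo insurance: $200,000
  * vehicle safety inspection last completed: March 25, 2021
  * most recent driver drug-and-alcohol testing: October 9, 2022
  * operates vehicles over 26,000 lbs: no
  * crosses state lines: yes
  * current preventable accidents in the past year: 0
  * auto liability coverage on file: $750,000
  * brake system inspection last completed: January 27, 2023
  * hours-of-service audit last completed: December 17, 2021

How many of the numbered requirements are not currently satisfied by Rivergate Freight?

2

1. brake system inspection 53 days ago vs limit 60 → met
2. BMC-84 surety bond $75,000 ≥ $65,000 → met
3. vehicle safety inspection 726 days ago vs limit 730 → met
4. cargo insurance $200,000 < $425,000 → not met
5. driver drug-and-alcohol testing 163 days ago vs limit 120 → not met
6. condition 'operates vehicles over 26,000 lbs' does not hold → requirement n/a → met
7. preventable accidents in the past year 0 ≤ 2 → met
8. hours-of-service audit 459 days ago vs limit 730 → met
9. condition 'crosses state lines' holds; drug-and-alcohol testing policy present → met
10. auto liability coverage $750,000 ≥ $700,000 → met
11. out-of-service rate (%) 12 ≤ 26 → met
Not met: 2 of 11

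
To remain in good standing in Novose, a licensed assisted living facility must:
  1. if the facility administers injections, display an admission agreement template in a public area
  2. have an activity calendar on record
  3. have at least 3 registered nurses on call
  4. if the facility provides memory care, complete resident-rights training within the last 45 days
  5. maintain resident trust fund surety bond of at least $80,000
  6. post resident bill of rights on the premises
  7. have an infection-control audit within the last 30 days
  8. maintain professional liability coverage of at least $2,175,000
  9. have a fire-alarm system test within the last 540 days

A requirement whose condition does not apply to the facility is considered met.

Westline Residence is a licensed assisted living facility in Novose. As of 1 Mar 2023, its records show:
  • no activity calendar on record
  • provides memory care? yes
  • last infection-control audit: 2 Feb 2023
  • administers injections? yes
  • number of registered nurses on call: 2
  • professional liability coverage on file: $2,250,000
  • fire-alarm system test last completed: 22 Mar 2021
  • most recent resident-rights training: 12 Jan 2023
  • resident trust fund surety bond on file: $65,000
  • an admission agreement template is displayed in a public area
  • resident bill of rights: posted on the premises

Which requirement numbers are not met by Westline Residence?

1. condition 'administers injections' holds; admission agreement template present → met
2. activity calendar absent → not met
3. registered nurses on call 2 < 3 → not met
4. condition 'provides memory care' holds; resident-rights training 48 days ago vs limit 45 → not met
5. resident trust fund surety bond $65,000 < $80,000 → not met
6. resident bill of rights present → met
7. infection-control audit 27 days ago vs limit 30 → met
8. professional liability coverage $2,250,000 ≥ $2,175,000 → met
9. fire-alarm system test 709 days ago vs limit 540 → not met
Not met: 2, 3, 4, 5, 9

2, 3, 4, 5, 9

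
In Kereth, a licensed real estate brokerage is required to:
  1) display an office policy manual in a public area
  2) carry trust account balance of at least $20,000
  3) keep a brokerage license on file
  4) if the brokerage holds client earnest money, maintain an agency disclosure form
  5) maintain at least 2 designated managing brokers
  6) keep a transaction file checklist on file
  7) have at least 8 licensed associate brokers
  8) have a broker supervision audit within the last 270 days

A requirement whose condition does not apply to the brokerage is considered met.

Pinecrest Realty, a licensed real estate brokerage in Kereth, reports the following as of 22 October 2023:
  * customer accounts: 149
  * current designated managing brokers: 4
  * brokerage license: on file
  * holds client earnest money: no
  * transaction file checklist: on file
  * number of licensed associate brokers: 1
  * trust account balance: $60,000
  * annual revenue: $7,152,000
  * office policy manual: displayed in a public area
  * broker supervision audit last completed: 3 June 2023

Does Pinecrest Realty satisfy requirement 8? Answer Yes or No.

Yes

8. broker supervision audit 141 days ago vs limit 270 → met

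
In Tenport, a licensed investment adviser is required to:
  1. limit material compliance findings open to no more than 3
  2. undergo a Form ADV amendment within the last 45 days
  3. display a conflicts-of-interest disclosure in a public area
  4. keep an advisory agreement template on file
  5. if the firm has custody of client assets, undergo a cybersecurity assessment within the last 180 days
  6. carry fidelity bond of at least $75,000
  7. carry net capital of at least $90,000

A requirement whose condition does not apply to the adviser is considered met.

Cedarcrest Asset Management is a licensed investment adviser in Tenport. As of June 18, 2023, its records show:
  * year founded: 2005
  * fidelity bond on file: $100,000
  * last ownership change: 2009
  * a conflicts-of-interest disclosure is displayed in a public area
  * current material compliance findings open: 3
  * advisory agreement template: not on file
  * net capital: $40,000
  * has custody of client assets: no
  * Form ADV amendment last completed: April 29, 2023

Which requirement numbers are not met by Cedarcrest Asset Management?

1. material compliance findings open 3 ≤ 3 → met
2. Form ADV amendment 50 days ago vs limit 45 → not met
3. conflicts-of-interest disclosure present → met
4. advisory agreement template absent → not met
5. condition 'has custody of client assets' does not hold → requirement n/a → met
6. fidelity bond $100,000 ≥ $75,000 → met
7. net capital $40,000 < $90,000 → not met
Not met: 2, 4, 7

2, 4, 7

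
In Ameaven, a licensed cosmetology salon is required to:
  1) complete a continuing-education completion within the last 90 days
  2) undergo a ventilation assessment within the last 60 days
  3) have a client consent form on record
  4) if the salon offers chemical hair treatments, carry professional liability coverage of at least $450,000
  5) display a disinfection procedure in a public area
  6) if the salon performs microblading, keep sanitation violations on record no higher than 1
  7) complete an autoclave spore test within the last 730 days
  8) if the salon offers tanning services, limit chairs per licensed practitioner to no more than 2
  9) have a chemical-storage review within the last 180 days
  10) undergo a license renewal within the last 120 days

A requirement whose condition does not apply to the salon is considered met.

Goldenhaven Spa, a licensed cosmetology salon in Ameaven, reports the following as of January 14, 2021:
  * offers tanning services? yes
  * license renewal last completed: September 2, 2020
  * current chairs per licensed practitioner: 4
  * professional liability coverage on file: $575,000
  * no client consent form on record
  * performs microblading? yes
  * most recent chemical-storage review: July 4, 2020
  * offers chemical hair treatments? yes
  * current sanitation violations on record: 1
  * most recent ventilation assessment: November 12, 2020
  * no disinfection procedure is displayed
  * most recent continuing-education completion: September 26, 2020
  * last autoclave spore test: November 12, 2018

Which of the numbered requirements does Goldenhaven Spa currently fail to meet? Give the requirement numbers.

1. continuing-education completion 110 days ago vs limit 90 → not met
2. ventilation assessment 63 days ago vs limit 60 → not met
3. client consent form absent → not met
4. condition 'offers chemical hair treatments' holds; professional liability coverage $575,000 ≥ $450,000 → met
5. disinfection procedure absent → not met
6. condition 'performs microblading' holds; sanitation violations on record 1 ≤ 1 → met
7. autoclave spore test 794 days ago vs limit 730 → not met
8. condition 'offers tanning services' holds; chairs per licensed practitioner 4 > 2 → not met
9. chemical-storage review 194 days ago vs limit 180 → not met
10. license renewal 134 days ago vs limit 120 → not met
Not met: 1, 2, 3, 5, 7, 8, 9, 10

1, 2, 3, 5, 7, 8, 9, 10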